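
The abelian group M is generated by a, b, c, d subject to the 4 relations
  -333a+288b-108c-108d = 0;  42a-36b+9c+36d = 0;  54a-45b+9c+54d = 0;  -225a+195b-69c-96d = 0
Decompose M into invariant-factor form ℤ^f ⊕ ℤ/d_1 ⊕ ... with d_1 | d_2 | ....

Answer: M ≅ ℤ/3 ⊕ ℤ/3 ⊕ ℤ/9 ⊕ ℤ/18

Derivation:
rank_ℚ(R)=4; free=4−4=0
SNF(R) diag = [3, 3, 9, 18] → torsion [3, 3, 9, 18]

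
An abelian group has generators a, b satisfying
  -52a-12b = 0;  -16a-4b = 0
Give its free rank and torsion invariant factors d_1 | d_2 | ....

rank_ℚ(R)=2; free=2−2=0
SNF(R) diag = [4, 4] → torsion [4, 4]

Answer: M ≅ ℤ/4 ⊕ ℤ/4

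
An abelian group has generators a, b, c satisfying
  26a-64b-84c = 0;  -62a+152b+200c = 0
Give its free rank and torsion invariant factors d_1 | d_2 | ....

rank_ℚ(R)=2; free=3−2=1
SNF(R) diag = [2, 4] → torsion [2, 4]

Answer: M ≅ ℤ^1 ⊕ ℤ/2 ⊕ ℤ/4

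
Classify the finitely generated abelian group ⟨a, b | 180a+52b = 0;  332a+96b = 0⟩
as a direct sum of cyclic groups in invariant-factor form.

Answer: M ≅ ℤ/4 ⊕ ℤ/4

Derivation:
rank_ℚ(R)=2; free=2−2=0
SNF(R) diag = [4, 4] → torsion [4, 4]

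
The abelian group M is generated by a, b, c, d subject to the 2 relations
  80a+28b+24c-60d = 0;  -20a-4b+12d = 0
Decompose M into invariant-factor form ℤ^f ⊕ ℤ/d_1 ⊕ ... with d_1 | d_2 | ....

Answer: M ≅ ℤ^2 ⊕ ℤ/4 ⊕ ℤ/12

Derivation:
rank_ℚ(R)=2; free=4−2=2
SNF(R) diag = [4, 12] → torsion [4, 12]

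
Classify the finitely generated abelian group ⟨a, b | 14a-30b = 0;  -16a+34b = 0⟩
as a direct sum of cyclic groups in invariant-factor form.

rank_ℚ(R)=2; free=2−2=0
SNF(R) diag = [2, 2] → torsion [2, 2]

Answer: M ≅ ℤ/2 ⊕ ℤ/2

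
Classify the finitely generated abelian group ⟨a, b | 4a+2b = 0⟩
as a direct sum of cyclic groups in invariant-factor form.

Answer: M ≅ ℤ^1 ⊕ ℤ/2

Derivation:
rank_ℚ(R)=1; free=2−1=1
SNF(R) diag = [2] → torsion [2]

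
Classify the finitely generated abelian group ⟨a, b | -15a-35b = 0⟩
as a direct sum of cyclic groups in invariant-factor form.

rank_ℚ(R)=1; free=2−1=1
SNF(R) diag = [5] → torsion [5]

Answer: M ≅ ℤ^1 ⊕ ℤ/5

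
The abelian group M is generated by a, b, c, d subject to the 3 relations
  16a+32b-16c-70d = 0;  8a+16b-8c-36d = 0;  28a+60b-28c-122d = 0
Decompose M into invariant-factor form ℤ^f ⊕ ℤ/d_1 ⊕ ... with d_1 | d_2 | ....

Answer: M ≅ ℤ^1 ⊕ ℤ/2 ⊕ ℤ/4 ⊕ ℤ/8

Derivation:
rank_ℚ(R)=3; free=4−3=1
SNF(R) diag = [2, 4, 8] → torsion [2, 4, 8]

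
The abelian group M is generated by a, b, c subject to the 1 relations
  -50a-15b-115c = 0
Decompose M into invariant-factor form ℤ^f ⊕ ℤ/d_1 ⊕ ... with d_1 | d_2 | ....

Answer: M ≅ ℤ^2 ⊕ ℤ/5

Derivation:
rank_ℚ(R)=1; free=3−1=2
SNF(R) diag = [5] → torsion [5]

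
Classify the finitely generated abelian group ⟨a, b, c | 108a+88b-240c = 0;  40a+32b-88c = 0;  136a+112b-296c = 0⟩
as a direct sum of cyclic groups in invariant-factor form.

rank_ℚ(R)=3; free=3−3=0
SNF(R) diag = [4, 8, 16] → torsion [4, 8, 16]

Answer: M ≅ ℤ/4 ⊕ ℤ/8 ⊕ ℤ/16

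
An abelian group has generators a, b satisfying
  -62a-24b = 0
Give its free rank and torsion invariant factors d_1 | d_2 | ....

Answer: M ≅ ℤ^1 ⊕ ℤ/2

Derivation:
rank_ℚ(R)=1; free=2−1=1
SNF(R) diag = [2] → torsion [2]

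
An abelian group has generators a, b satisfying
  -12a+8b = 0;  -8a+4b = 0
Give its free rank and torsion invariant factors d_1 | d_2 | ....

Answer: M ≅ ℤ/4 ⊕ ℤ/4

Derivation:
rank_ℚ(R)=2; free=2−2=0
SNF(R) diag = [4, 4] → torsion [4, 4]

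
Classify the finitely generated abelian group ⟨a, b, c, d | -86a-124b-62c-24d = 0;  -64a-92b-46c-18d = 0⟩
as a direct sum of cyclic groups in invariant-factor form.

Answer: M ≅ ℤ^2 ⊕ ℤ/2 ⊕ ℤ/6

Derivation:
rank_ℚ(R)=2; free=4−2=2
SNF(R) diag = [2, 6] → torsion [2, 6]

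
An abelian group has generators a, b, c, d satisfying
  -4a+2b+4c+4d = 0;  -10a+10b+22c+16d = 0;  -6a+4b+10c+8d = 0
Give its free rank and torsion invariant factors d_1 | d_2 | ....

Answer: M ≅ ℤ^1 ⊕ ℤ/2 ⊕ ℤ/2 ⊕ ℤ/4

Derivation:
rank_ℚ(R)=3; free=4−3=1
SNF(R) diag = [2, 2, 4] → torsion [2, 2, 4]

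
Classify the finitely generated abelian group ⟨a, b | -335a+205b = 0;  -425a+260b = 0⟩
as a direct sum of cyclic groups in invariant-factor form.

Answer: M ≅ ℤ/5 ⊕ ℤ/5

Derivation:
rank_ℚ(R)=2; free=2−2=0
SNF(R) diag = [5, 5] → torsion [5, 5]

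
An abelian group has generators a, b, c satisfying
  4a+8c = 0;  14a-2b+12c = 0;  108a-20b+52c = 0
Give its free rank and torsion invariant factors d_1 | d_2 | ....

Answer: M ≅ ℤ/2 ⊕ ℤ/4 ⊕ ℤ/4

Derivation:
rank_ℚ(R)=3; free=3−3=0
SNF(R) diag = [2, 4, 4] → torsion [2, 4, 4]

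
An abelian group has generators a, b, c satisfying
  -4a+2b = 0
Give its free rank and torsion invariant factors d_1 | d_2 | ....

Answer: M ≅ ℤ^2 ⊕ ℤ/2

Derivation:
rank_ℚ(R)=1; free=3−1=2
SNF(R) diag = [2] → torsion [2]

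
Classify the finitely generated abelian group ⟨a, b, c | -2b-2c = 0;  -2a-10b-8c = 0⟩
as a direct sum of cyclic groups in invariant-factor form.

rank_ℚ(R)=2; free=3−2=1
SNF(R) diag = [2, 2] → torsion [2, 2]

Answer: M ≅ ℤ^1 ⊕ ℤ/2 ⊕ ℤ/2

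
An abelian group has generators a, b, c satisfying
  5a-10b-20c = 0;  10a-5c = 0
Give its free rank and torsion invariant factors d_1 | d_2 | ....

rank_ℚ(R)=2; free=3−2=1
SNF(R) diag = [5, 5] → torsion [5, 5]

Answer: M ≅ ℤ^1 ⊕ ℤ/5 ⊕ ℤ/5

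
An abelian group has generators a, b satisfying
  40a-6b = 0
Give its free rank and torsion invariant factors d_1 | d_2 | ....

rank_ℚ(R)=1; free=2−1=1
SNF(R) diag = [2] → torsion [2]

Answer: M ≅ ℤ^1 ⊕ ℤ/2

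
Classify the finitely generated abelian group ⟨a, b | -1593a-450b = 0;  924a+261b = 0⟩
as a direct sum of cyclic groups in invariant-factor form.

rank_ℚ(R)=2; free=2−2=0
SNF(R) diag = [3, 9] → torsion [3, 9]

Answer: M ≅ ℤ/3 ⊕ ℤ/9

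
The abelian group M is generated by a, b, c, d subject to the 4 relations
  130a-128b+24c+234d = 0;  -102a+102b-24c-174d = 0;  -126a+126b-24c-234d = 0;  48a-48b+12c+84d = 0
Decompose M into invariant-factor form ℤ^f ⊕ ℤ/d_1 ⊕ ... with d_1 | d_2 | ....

Answer: M ≅ ℤ/2 ⊕ ℤ/6 ⊕ ℤ/12 ⊕ ℤ/36

Derivation:
rank_ℚ(R)=4; free=4−4=0
SNF(R) diag = [2, 6, 12, 36] → torsion [2, 6, 12, 36]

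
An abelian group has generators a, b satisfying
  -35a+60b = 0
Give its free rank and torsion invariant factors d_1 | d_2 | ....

Answer: M ≅ ℤ^1 ⊕ ℤ/5

Derivation:
rank_ℚ(R)=1; free=2−1=1
SNF(R) diag = [5] → torsion [5]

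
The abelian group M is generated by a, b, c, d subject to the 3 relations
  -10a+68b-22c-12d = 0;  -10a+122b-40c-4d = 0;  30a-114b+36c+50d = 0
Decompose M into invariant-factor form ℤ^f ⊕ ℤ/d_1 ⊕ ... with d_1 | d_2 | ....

Answer: M ≅ ℤ^1 ⊕ ℤ/2 ⊕ ℤ/2 ⊕ ℤ/6

Derivation:
rank_ℚ(R)=3; free=4−3=1
SNF(R) diag = [2, 2, 6] → torsion [2, 2, 6]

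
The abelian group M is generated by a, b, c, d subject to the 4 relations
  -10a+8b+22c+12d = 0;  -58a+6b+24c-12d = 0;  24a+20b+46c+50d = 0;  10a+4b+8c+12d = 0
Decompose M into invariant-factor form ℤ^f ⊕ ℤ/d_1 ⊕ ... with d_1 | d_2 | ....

rank_ℚ(R)=4; free=4−4=0
SNF(R) diag = [2, 2, 2, 6] → torsion [2, 2, 2, 6]

Answer: M ≅ ℤ/2 ⊕ ℤ/2 ⊕ ℤ/2 ⊕ ℤ/6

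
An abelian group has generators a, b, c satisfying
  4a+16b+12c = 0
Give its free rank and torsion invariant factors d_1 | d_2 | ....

Answer: M ≅ ℤ^2 ⊕ ℤ/4

Derivation:
rank_ℚ(R)=1; free=3−1=2
SNF(R) diag = [4] → torsion [4]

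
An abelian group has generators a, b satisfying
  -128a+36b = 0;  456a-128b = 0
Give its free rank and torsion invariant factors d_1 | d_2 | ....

Answer: M ≅ ℤ/4 ⊕ ℤ/8

Derivation:
rank_ℚ(R)=2; free=2−2=0
SNF(R) diag = [4, 8] → torsion [4, 8]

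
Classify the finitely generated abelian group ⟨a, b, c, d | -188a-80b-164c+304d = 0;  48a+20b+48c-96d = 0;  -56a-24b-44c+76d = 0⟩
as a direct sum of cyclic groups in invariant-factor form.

Answer: M ≅ ℤ^1 ⊕ ℤ/4 ⊕ ℤ/4 ⊕ ℤ/12

Derivation:
rank_ℚ(R)=3; free=4−3=1
SNF(R) diag = [4, 4, 12] → torsion [4, 4, 12]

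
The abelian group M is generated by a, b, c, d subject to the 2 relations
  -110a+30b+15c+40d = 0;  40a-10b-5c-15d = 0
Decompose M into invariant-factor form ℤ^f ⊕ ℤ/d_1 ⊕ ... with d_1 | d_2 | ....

rank_ℚ(R)=2; free=4−2=2
SNF(R) diag = [5, 5] → torsion [5, 5]

Answer: M ≅ ℤ^2 ⊕ ℤ/5 ⊕ ℤ/5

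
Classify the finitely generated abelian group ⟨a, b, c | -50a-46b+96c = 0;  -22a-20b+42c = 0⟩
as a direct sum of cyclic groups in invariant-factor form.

Answer: M ≅ ℤ^1 ⊕ ℤ/2 ⊕ ℤ/6

Derivation:
rank_ℚ(R)=2; free=3−2=1
SNF(R) diag = [2, 6] → torsion [2, 6]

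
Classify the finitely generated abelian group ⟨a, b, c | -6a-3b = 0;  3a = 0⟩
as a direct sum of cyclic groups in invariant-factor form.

rank_ℚ(R)=2; free=3−2=1
SNF(R) diag = [3, 3] → torsion [3, 3]

Answer: M ≅ ℤ^1 ⊕ ℤ/3 ⊕ ℤ/3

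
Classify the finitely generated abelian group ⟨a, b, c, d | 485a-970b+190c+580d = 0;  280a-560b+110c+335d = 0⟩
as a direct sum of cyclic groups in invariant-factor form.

Answer: M ≅ ℤ^2 ⊕ ℤ/5 ⊕ ℤ/15

Derivation:
rank_ℚ(R)=2; free=4−2=2
SNF(R) diag = [5, 15] → torsion [5, 15]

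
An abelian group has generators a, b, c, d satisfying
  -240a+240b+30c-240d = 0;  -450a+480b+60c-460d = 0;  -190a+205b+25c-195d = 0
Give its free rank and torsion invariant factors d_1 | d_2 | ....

Answer: M ≅ ℤ^1 ⊕ ℤ/5 ⊕ ℤ/10 ⊕ ℤ/30

Derivation:
rank_ℚ(R)=3; free=4−3=1
SNF(R) diag = [5, 10, 30] → torsion [5, 10, 30]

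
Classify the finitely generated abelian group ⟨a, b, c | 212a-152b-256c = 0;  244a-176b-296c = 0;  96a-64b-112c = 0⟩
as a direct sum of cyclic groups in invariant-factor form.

Answer: M ≅ ℤ/4 ⊕ ℤ/8 ⊕ ℤ/16

Derivation:
rank_ℚ(R)=3; free=3−3=0
SNF(R) diag = [4, 8, 16] → torsion [4, 8, 16]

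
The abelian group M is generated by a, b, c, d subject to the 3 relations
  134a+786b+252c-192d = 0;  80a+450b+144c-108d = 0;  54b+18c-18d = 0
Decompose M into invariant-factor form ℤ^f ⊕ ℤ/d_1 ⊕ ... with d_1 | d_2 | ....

rank_ℚ(R)=3; free=4−3=1
SNF(R) diag = [2, 6, 18] → torsion [2, 6, 18]

Answer: M ≅ ℤ^1 ⊕ ℤ/2 ⊕ ℤ/6 ⊕ ℤ/18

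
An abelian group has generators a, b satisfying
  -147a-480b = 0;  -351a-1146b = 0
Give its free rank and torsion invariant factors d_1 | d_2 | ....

Answer: M ≅ ℤ/3 ⊕ ℤ/6

Derivation:
rank_ℚ(R)=2; free=2−2=0
SNF(R) diag = [3, 6] → torsion [3, 6]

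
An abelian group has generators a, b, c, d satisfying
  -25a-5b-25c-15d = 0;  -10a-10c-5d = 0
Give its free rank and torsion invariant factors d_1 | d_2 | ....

rank_ℚ(R)=2; free=4−2=2
SNF(R) diag = [5, 5] → torsion [5, 5]

Answer: M ≅ ℤ^2 ⊕ ℤ/5 ⊕ ℤ/5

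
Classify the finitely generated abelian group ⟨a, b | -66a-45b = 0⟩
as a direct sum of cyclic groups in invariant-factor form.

Answer: M ≅ ℤ^1 ⊕ ℤ/3

Derivation:
rank_ℚ(R)=1; free=2−1=1
SNF(R) diag = [3] → torsion [3]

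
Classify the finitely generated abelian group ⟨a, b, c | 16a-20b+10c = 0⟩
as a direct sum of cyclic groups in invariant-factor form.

Answer: M ≅ ℤ^2 ⊕ ℤ/2

Derivation:
rank_ℚ(R)=1; free=3−1=2
SNF(R) diag = [2] → torsion [2]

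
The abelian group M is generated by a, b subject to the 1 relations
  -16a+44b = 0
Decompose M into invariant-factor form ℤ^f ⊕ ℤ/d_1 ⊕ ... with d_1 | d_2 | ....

rank_ℚ(R)=1; free=2−1=1
SNF(R) diag = [4] → torsion [4]

Answer: M ≅ ℤ^1 ⊕ ℤ/4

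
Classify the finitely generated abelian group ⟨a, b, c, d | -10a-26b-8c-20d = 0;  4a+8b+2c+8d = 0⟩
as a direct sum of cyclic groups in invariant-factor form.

rank_ℚ(R)=2; free=4−2=2
SNF(R) diag = [2, 6] → torsion [2, 6]

Answer: M ≅ ℤ^2 ⊕ ℤ/2 ⊕ ℤ/6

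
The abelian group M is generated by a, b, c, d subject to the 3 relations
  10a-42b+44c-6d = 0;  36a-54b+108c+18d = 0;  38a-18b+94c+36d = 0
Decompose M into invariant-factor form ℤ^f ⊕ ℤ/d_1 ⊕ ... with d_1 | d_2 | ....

Answer: M ≅ ℤ^1 ⊕ ℤ/2 ⊕ ℤ/6 ⊕ ℤ/18

Derivation:
rank_ℚ(R)=3; free=4−3=1
SNF(R) diag = [2, 6, 18] → torsion [2, 6, 18]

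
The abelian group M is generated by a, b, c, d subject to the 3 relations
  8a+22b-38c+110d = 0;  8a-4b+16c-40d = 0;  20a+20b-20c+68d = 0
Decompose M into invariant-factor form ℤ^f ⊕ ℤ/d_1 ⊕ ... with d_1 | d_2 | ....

Answer: M ≅ ℤ^1 ⊕ ℤ/2 ⊕ ℤ/4 ⊕ ℤ/12

Derivation:
rank_ℚ(R)=3; free=4−3=1
SNF(R) diag = [2, 4, 12] → torsion [2, 4, 12]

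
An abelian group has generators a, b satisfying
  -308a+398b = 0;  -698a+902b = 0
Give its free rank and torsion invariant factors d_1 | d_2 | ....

rank_ℚ(R)=2; free=2−2=0
SNF(R) diag = [2, 6] → torsion [2, 6]

Answer: M ≅ ℤ/2 ⊕ ℤ/6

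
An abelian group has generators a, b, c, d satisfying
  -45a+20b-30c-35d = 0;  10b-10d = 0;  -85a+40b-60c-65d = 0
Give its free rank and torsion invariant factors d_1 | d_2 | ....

Answer: M ≅ ℤ^1 ⊕ ℤ/5 ⊕ ℤ/10 ⊕ ℤ/30

Derivation:
rank_ℚ(R)=3; free=4−3=1
SNF(R) diag = [5, 10, 30] → torsion [5, 10, 30]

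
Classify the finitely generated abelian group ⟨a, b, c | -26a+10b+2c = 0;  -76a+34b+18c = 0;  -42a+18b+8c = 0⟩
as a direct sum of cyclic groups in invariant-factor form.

Answer: M ≅ ℤ/2 ⊕ ℤ/2 ⊕ ℤ/2

Derivation:
rank_ℚ(R)=3; free=3−3=0
SNF(R) diag = [2, 2, 2] → torsion [2, 2, 2]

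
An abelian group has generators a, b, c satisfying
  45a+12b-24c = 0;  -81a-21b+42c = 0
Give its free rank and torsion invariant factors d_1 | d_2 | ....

rank_ℚ(R)=2; free=3−2=1
SNF(R) diag = [3, 9] → torsion [3, 9]

Answer: M ≅ ℤ^1 ⊕ ℤ/3 ⊕ ℤ/9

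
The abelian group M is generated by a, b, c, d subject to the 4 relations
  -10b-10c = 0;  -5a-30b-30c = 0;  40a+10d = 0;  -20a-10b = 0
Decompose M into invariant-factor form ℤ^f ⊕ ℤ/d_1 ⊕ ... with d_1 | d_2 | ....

Answer: M ≅ ℤ/5 ⊕ ℤ/10 ⊕ ℤ/10 ⊕ ℤ/10

Derivation:
rank_ℚ(R)=4; free=4−4=0
SNF(R) diag = [5, 10, 10, 10] → torsion [5, 10, 10, 10]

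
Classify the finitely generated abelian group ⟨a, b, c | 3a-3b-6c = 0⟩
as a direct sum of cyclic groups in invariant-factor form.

rank_ℚ(R)=1; free=3−1=2
SNF(R) diag = [3] → torsion [3]

Answer: M ≅ ℤ^2 ⊕ ℤ/3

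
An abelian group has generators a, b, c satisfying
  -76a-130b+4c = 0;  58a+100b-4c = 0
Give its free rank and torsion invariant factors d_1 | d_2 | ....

rank_ℚ(R)=2; free=3−2=1
SNF(R) diag = [2, 6] → torsion [2, 6]

Answer: M ≅ ℤ^1 ⊕ ℤ/2 ⊕ ℤ/6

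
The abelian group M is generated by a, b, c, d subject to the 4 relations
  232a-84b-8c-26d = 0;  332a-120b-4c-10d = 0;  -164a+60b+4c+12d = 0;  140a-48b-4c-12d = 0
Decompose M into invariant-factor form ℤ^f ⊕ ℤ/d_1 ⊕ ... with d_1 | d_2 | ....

rank_ℚ(R)=4; free=4−4=0
SNF(R) diag = [2, 4, 12, 24] → torsion [2, 4, 12, 24]

Answer: M ≅ ℤ/2 ⊕ ℤ/4 ⊕ ℤ/12 ⊕ ℤ/24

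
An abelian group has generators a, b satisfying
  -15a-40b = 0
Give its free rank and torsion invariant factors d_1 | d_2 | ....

rank_ℚ(R)=1; free=2−1=1
SNF(R) diag = [5] → torsion [5]

Answer: M ≅ ℤ^1 ⊕ ℤ/5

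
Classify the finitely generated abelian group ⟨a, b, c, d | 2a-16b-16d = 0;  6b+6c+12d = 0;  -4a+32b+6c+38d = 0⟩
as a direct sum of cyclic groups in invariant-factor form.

rank_ℚ(R)=3; free=4−3=1
SNF(R) diag = [2, 6, 6] → torsion [2, 6, 6]

Answer: M ≅ ℤ^1 ⊕ ℤ/2 ⊕ ℤ/6 ⊕ ℤ/6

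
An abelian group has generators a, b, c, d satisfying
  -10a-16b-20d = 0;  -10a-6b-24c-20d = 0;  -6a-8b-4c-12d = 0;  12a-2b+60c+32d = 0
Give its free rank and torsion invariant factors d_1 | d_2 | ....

rank_ℚ(R)=4; free=4−4=0
SNF(R) diag = [2, 2, 4, 8] → torsion [2, 2, 4, 8]

Answer: M ≅ ℤ/2 ⊕ ℤ/2 ⊕ ℤ/4 ⊕ ℤ/8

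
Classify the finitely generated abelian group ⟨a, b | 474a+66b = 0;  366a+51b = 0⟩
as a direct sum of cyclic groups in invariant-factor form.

rank_ℚ(R)=2; free=2−2=0
SNF(R) diag = [3, 6] → torsion [3, 6]

Answer: M ≅ ℤ/3 ⊕ ℤ/6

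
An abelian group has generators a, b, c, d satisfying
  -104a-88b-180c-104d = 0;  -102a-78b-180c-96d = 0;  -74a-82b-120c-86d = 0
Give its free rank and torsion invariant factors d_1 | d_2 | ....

rank_ℚ(R)=3; free=4−3=1
SNF(R) diag = [2, 6, 12] → torsion [2, 6, 12]

Answer: M ≅ ℤ^1 ⊕ ℤ/2 ⊕ ℤ/6 ⊕ ℤ/12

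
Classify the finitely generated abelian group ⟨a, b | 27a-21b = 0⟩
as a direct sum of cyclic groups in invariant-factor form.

Answer: M ≅ ℤ^1 ⊕ ℤ/3

Derivation:
rank_ℚ(R)=1; free=2−1=1
SNF(R) diag = [3] → torsion [3]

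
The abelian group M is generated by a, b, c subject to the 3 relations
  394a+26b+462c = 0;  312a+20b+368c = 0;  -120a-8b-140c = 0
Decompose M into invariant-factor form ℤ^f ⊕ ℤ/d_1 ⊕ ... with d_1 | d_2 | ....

rank_ℚ(R)=3; free=3−3=0
SNF(R) diag = [2, 4, 12] → torsion [2, 4, 12]

Answer: M ≅ ℤ/2 ⊕ ℤ/4 ⊕ ℤ/12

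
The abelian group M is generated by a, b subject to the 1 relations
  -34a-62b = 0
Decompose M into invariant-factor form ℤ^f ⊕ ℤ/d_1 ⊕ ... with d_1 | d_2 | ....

Answer: M ≅ ℤ^1 ⊕ ℤ/2

Derivation:
rank_ℚ(R)=1; free=2−1=1
SNF(R) diag = [2] → torsion [2]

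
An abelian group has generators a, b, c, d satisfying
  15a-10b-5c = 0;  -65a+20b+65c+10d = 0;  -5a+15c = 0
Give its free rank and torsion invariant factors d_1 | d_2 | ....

rank_ℚ(R)=3; free=4−3=1
SNF(R) diag = [5, 10, 10] → torsion [5, 10, 10]

Answer: M ≅ ℤ^1 ⊕ ℤ/5 ⊕ ℤ/10 ⊕ ℤ/10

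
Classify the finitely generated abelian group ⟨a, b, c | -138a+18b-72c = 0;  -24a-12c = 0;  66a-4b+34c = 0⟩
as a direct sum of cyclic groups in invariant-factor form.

Answer: M ≅ ℤ/2 ⊕ ℤ/6 ⊕ ℤ/12

Derivation:
rank_ℚ(R)=3; free=3−3=0
SNF(R) diag = [2, 6, 12] → torsion [2, 6, 12]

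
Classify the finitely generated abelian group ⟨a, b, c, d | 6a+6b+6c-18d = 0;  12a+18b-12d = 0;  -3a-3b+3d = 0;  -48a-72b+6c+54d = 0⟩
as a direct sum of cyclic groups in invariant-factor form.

Answer: M ≅ ℤ/3 ⊕ ℤ/6 ⊕ ℤ/6 ⊕ ℤ/18

Derivation:
rank_ℚ(R)=4; free=4−4=0
SNF(R) diag = [3, 6, 6, 18] → torsion [3, 6, 6, 18]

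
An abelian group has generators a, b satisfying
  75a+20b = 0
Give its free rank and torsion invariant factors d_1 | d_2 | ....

rank_ℚ(R)=1; free=2−1=1
SNF(R) diag = [5] → torsion [5]

Answer: M ≅ ℤ^1 ⊕ ℤ/5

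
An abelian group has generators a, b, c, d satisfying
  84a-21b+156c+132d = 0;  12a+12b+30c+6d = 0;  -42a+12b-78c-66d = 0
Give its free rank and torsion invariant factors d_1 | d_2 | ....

Answer: M ≅ ℤ^1 ⊕ ℤ/3 ⊕ ℤ/6 ⊕ ℤ/18

Derivation:
rank_ℚ(R)=3; free=4−3=1
SNF(R) diag = [3, 6, 18] → torsion [3, 6, 18]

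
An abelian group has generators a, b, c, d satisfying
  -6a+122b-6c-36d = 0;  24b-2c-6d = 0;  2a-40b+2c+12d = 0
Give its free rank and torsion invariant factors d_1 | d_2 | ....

rank_ℚ(R)=3; free=4−3=1
SNF(R) diag = [2, 2, 2] → torsion [2, 2, 2]

Answer: M ≅ ℤ^1 ⊕ ℤ/2 ⊕ ℤ/2 ⊕ ℤ/2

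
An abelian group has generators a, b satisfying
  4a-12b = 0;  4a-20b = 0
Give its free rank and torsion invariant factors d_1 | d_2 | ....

rank_ℚ(R)=2; free=2−2=0
SNF(R) diag = [4, 8] → torsion [4, 8]

Answer: M ≅ ℤ/4 ⊕ ℤ/8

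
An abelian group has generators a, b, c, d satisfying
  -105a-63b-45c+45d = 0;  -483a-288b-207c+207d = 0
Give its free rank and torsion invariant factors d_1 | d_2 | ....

rank_ℚ(R)=2; free=4−2=2
SNF(R) diag = [3, 9] → torsion [3, 9]

Answer: M ≅ ℤ^2 ⊕ ℤ/3 ⊕ ℤ/9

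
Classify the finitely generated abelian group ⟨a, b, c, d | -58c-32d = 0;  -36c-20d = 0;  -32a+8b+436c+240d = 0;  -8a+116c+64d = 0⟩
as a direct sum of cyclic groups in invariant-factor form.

Answer: M ≅ ℤ/2 ⊕ ℤ/4 ⊕ ℤ/8 ⊕ ℤ/8

Derivation:
rank_ℚ(R)=4; free=4−4=0
SNF(R) diag = [2, 4, 8, 8] → torsion [2, 4, 8, 8]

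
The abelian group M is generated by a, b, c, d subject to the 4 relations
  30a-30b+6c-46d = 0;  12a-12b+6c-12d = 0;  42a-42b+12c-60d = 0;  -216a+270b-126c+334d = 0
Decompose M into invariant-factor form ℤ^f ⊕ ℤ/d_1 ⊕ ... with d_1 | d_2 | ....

Answer: M ≅ ℤ/2 ⊕ ℤ/6 ⊕ ℤ/18 ⊕ ℤ/54

Derivation:
rank_ℚ(R)=4; free=4−4=0
SNF(R) diag = [2, 6, 18, 54] → torsion [2, 6, 18, 54]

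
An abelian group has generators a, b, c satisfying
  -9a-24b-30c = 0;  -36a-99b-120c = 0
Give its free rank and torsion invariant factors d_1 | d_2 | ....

rank_ℚ(R)=2; free=3−2=1
SNF(R) diag = [3, 3] → torsion [3, 3]

Answer: M ≅ ℤ^1 ⊕ ℤ/3 ⊕ ℤ/3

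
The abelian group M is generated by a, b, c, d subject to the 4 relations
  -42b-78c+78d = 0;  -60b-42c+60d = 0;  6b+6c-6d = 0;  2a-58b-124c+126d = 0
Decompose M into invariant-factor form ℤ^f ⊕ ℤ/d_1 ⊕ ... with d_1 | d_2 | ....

Answer: M ≅ ℤ/2 ⊕ ℤ/6 ⊕ ℤ/18 ⊕ ℤ/36

Derivation:
rank_ℚ(R)=4; free=4−4=0
SNF(R) diag = [2, 6, 18, 36] → torsion [2, 6, 18, 36]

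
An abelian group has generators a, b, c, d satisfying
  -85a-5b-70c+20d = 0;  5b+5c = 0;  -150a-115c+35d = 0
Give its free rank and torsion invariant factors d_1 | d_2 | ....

Answer: M ≅ ℤ^1 ⊕ ℤ/5 ⊕ ℤ/5 ⊕ ℤ/5

Derivation:
rank_ℚ(R)=3; free=4−3=1
SNF(R) diag = [5, 5, 5] → torsion [5, 5, 5]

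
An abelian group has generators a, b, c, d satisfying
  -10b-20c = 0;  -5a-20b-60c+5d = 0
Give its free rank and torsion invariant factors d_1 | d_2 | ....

Answer: M ≅ ℤ^2 ⊕ ℤ/5 ⊕ ℤ/10

Derivation:
rank_ℚ(R)=2; free=4−2=2
SNF(R) diag = [5, 10] → torsion [5, 10]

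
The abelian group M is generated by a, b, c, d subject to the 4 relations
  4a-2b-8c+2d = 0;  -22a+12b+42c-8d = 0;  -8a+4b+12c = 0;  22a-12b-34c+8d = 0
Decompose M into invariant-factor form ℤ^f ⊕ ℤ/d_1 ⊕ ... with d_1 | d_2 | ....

Answer: M ≅ ℤ/2 ⊕ ℤ/2 ⊕ ℤ/4 ⊕ ℤ/8

Derivation:
rank_ℚ(R)=4; free=4−4=0
SNF(R) diag = [2, 2, 4, 8] → torsion [2, 2, 4, 8]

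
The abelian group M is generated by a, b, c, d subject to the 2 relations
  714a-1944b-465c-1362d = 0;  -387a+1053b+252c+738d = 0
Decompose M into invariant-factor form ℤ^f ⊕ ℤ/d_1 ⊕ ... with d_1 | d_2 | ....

Answer: M ≅ ℤ^2 ⊕ ℤ/3 ⊕ ℤ/9

Derivation:
rank_ℚ(R)=2; free=4−2=2
SNF(R) diag = [3, 9] → torsion [3, 9]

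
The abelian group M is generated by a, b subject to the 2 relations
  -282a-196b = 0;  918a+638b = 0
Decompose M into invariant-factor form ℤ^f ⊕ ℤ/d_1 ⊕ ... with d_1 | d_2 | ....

rank_ℚ(R)=2; free=2−2=0
SNF(R) diag = [2, 6] → torsion [2, 6]

Answer: M ≅ ℤ/2 ⊕ ℤ/6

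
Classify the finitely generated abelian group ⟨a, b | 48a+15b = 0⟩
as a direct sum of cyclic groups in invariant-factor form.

rank_ℚ(R)=1; free=2−1=1
SNF(R) diag = [3] → torsion [3]

Answer: M ≅ ℤ^1 ⊕ ℤ/3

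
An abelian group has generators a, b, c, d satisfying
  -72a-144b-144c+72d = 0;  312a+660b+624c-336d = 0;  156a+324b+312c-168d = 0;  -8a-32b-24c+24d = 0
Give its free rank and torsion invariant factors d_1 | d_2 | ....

Answer: M ≅ ℤ/4 ⊕ ℤ/12 ⊕ ℤ/24 ⊕ ℤ/72

Derivation:
rank_ℚ(R)=4; free=4−4=0
SNF(R) diag = [4, 12, 24, 72] → torsion [4, 12, 24, 72]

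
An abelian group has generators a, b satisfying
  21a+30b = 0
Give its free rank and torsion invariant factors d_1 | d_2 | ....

rank_ℚ(R)=1; free=2−1=1
SNF(R) diag = [3] → torsion [3]

Answer: M ≅ ℤ^1 ⊕ ℤ/3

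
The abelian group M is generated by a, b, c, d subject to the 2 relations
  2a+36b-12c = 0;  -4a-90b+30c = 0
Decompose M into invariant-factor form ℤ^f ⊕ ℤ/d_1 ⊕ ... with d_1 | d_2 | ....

Answer: M ≅ ℤ^2 ⊕ ℤ/2 ⊕ ℤ/6

Derivation:
rank_ℚ(R)=2; free=4−2=2
SNF(R) diag = [2, 6] → torsion [2, 6]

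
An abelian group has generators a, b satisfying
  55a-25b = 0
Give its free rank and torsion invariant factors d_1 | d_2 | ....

Answer: M ≅ ℤ^1 ⊕ ℤ/5

Derivation:
rank_ℚ(R)=1; free=2−1=1
SNF(R) diag = [5] → torsion [5]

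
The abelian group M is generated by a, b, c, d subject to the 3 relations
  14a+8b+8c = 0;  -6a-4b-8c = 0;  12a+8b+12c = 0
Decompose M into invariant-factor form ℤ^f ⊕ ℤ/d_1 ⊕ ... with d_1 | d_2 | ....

Answer: M ≅ ℤ^1 ⊕ ℤ/2 ⊕ ℤ/4 ⊕ ℤ/4

Derivation:
rank_ℚ(R)=3; free=4−3=1
SNF(R) diag = [2, 4, 4] → torsion [2, 4, 4]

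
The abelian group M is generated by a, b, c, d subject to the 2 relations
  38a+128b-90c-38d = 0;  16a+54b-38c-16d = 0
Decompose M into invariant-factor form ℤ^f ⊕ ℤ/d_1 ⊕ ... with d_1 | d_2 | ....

rank_ℚ(R)=2; free=4−2=2
SNF(R) diag = [2, 2] → torsion [2, 2]

Answer: M ≅ ℤ^2 ⊕ ℤ/2 ⊕ ℤ/2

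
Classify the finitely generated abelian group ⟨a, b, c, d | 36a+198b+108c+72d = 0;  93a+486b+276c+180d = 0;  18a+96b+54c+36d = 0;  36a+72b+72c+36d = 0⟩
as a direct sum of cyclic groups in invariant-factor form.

Answer: M ≅ ℤ/3 ⊕ ℤ/6 ⊕ ℤ/18 ⊕ ℤ/36

Derivation:
rank_ℚ(R)=4; free=4−4=0
SNF(R) diag = [3, 6, 18, 36] → torsion [3, 6, 18, 36]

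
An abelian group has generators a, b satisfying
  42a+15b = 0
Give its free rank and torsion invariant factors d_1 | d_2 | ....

Answer: M ≅ ℤ^1 ⊕ ℤ/3

Derivation:
rank_ℚ(R)=1; free=2−1=1
SNF(R) diag = [3] → torsion [3]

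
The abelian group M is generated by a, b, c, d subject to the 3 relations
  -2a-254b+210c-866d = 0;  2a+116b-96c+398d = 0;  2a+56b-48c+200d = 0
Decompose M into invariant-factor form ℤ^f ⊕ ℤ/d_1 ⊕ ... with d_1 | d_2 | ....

Answer: M ≅ ℤ^1 ⊕ ℤ/2 ⊕ ℤ/6 ⊕ ℤ/18

Derivation:
rank_ℚ(R)=3; free=4−3=1
SNF(R) diag = [2, 6, 18] → torsion [2, 6, 18]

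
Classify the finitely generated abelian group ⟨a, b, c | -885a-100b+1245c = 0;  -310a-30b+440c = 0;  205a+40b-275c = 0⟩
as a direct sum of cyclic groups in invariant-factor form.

Answer: M ≅ ℤ/5 ⊕ ℤ/10 ⊕ ℤ/30

Derivation:
rank_ℚ(R)=3; free=3−3=0
SNF(R) diag = [5, 10, 30] → torsion [5, 10, 30]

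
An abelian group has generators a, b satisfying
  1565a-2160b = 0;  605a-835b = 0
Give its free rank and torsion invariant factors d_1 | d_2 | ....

Answer: M ≅ ℤ/5 ⊕ ℤ/5

Derivation:
rank_ℚ(R)=2; free=2−2=0
SNF(R) diag = [5, 5] → torsion [5, 5]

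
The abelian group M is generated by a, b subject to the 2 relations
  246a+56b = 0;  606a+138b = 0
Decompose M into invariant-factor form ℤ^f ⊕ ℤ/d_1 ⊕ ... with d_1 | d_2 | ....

Answer: M ≅ ℤ/2 ⊕ ℤ/6

Derivation:
rank_ℚ(R)=2; free=2−2=0
SNF(R) diag = [2, 6] → torsion [2, 6]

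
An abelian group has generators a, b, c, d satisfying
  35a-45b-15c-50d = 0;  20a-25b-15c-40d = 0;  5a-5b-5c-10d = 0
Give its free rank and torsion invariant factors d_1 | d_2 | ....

rank_ℚ(R)=3; free=4−3=1
SNF(R) diag = [5, 5, 10] → torsion [5, 5, 10]

Answer: M ≅ ℤ^1 ⊕ ℤ/5 ⊕ ℤ/5 ⊕ ℤ/10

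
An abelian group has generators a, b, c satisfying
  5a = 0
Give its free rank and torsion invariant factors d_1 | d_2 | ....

Answer: M ≅ ℤ^2 ⊕ ℤ/5

Derivation:
rank_ℚ(R)=1; free=3−1=2
SNF(R) diag = [5] → torsion [5]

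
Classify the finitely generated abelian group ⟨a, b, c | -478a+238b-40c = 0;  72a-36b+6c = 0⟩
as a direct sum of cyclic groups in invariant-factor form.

rank_ℚ(R)=2; free=3−2=1
SNF(R) diag = [2, 6] → torsion [2, 6]

Answer: M ≅ ℤ^1 ⊕ ℤ/2 ⊕ ℤ/6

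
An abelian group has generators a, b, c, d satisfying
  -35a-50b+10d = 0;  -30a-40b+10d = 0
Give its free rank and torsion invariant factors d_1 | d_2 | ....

Answer: M ≅ ℤ^2 ⊕ ℤ/5 ⊕ ℤ/10

Derivation:
rank_ℚ(R)=2; free=4−2=2
SNF(R) diag = [5, 10] → torsion [5, 10]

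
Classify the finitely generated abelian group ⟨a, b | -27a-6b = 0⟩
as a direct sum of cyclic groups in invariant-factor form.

rank_ℚ(R)=1; free=2−1=1
SNF(R) diag = [3] → torsion [3]

Answer: M ≅ ℤ^1 ⊕ ℤ/3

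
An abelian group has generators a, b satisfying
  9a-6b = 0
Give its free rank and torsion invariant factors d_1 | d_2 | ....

rank_ℚ(R)=1; free=2−1=1
SNF(R) diag = [3] → torsion [3]

Answer: M ≅ ℤ^1 ⊕ ℤ/3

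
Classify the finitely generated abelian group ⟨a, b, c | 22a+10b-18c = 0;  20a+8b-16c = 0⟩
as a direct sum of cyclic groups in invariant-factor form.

rank_ℚ(R)=2; free=3−2=1
SNF(R) diag = [2, 4] → torsion [2, 4]

Answer: M ≅ ℤ^1 ⊕ ℤ/2 ⊕ ℤ/4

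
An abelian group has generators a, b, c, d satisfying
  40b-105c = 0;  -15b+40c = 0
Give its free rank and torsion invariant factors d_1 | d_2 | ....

Answer: M ≅ ℤ^2 ⊕ ℤ/5 ⊕ ℤ/5

Derivation:
rank_ℚ(R)=2; free=4−2=2
SNF(R) diag = [5, 5] → torsion [5, 5]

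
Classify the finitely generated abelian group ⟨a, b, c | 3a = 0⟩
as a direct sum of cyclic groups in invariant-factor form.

Answer: M ≅ ℤ^2 ⊕ ℤ/3

Derivation:
rank_ℚ(R)=1; free=3−1=2
SNF(R) diag = [3] → torsion [3]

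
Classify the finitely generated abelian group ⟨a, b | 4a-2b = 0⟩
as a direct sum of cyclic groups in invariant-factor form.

rank_ℚ(R)=1; free=2−1=1
SNF(R) diag = [2] → torsion [2]

Answer: M ≅ ℤ^1 ⊕ ℤ/2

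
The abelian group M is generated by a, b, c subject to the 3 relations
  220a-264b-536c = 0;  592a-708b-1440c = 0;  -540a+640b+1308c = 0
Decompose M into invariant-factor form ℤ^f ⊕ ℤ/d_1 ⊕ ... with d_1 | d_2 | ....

Answer: M ≅ ℤ/4 ⊕ ℤ/4 ⊕ ℤ/4

Derivation:
rank_ℚ(R)=3; free=3−3=0
SNF(R) diag = [4, 4, 4] → torsion [4, 4, 4]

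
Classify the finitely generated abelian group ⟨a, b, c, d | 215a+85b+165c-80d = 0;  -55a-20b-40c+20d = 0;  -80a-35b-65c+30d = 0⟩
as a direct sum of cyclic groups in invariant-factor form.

Answer: M ≅ ℤ^1 ⊕ ℤ/5 ⊕ ℤ/5 ⊕ ℤ/10

Derivation:
rank_ℚ(R)=3; free=4−3=1
SNF(R) diag = [5, 5, 10] → torsion [5, 5, 10]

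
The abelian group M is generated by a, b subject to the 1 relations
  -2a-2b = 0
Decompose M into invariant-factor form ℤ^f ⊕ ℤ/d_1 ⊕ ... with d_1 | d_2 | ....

Answer: M ≅ ℤ^1 ⊕ ℤ/2

Derivation:
rank_ℚ(R)=1; free=2−1=1
SNF(R) diag = [2] → torsion [2]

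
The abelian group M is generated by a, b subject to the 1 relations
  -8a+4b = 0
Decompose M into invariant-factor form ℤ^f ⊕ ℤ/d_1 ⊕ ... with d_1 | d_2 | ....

rank_ℚ(R)=1; free=2−1=1
SNF(R) diag = [4] → torsion [4]

Answer: M ≅ ℤ^1 ⊕ ℤ/4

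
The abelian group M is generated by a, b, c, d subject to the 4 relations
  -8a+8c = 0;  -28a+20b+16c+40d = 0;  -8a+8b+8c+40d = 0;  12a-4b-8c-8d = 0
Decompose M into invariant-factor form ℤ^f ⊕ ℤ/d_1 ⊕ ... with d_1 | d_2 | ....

Answer: M ≅ ℤ/4 ⊕ ℤ/8 ⊕ ℤ/8 ⊕ ℤ/24

Derivation:
rank_ℚ(R)=4; free=4−4=0
SNF(R) diag = [4, 8, 8, 24] → torsion [4, 8, 8, 24]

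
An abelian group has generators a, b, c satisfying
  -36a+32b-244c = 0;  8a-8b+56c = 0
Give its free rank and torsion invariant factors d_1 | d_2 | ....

rank_ℚ(R)=2; free=3−2=1
SNF(R) diag = [4, 8] → torsion [4, 8]

Answer: M ≅ ℤ^1 ⊕ ℤ/4 ⊕ ℤ/8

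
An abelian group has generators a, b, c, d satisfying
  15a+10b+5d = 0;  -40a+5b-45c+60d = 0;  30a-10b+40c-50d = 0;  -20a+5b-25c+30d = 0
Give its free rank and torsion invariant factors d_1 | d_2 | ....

Answer: M ≅ ℤ/5 ⊕ ℤ/5 ⊕ ℤ/10 ⊕ ℤ/10

Derivation:
rank_ℚ(R)=4; free=4−4=0
SNF(R) diag = [5, 5, 10, 10] → torsion [5, 5, 10, 10]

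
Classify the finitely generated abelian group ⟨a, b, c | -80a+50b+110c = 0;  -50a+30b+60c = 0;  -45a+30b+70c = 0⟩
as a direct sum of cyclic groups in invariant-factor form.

rank_ℚ(R)=3; free=3−3=0
SNF(R) diag = [5, 10, 10] → torsion [5, 10, 10]

Answer: M ≅ ℤ/5 ⊕ ℤ/10 ⊕ ℤ/10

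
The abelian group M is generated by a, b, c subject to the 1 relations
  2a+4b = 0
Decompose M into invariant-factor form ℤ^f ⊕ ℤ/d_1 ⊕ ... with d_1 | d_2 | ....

Answer: M ≅ ℤ^2 ⊕ ℤ/2

Derivation:
rank_ℚ(R)=1; free=3−1=2
SNF(R) diag = [2] → torsion [2]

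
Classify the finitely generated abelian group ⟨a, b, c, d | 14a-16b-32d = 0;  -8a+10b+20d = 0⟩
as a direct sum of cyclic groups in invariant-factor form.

Answer: M ≅ ℤ^2 ⊕ ℤ/2 ⊕ ℤ/6

Derivation:
rank_ℚ(R)=2; free=4−2=2
SNF(R) diag = [2, 6] → torsion [2, 6]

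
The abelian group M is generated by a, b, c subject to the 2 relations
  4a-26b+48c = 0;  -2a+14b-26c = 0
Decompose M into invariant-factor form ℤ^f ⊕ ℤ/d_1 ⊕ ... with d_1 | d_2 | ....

rank_ℚ(R)=2; free=3−2=1
SNF(R) diag = [2, 2] → torsion [2, 2]

Answer: M ≅ ℤ^1 ⊕ ℤ/2 ⊕ ℤ/2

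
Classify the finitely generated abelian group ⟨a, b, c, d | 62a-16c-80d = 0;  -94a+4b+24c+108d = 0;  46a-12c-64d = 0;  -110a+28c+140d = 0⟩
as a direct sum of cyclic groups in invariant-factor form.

rank_ℚ(R)=4; free=4−4=0
SNF(R) diag = [2, 4, 4, 12] → torsion [2, 4, 4, 12]

Answer: M ≅ ℤ/2 ⊕ ℤ/4 ⊕ ℤ/4 ⊕ ℤ/12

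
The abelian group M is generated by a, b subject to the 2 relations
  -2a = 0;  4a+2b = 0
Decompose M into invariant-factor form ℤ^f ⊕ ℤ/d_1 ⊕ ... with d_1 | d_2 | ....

rank_ℚ(R)=2; free=2−2=0
SNF(R) diag = [2, 2] → torsion [2, 2]

Answer: M ≅ ℤ/2 ⊕ ℤ/2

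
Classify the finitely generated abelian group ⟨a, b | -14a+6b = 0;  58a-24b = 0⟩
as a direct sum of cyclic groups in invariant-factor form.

rank_ℚ(R)=2; free=2−2=0
SNF(R) diag = [2, 6] → torsion [2, 6]

Answer: M ≅ ℤ/2 ⊕ ℤ/6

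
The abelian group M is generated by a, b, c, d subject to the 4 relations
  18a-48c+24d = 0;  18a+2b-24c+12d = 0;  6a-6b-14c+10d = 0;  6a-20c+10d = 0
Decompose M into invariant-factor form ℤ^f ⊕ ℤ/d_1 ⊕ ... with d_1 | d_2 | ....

Answer: M ≅ ℤ/2 ⊕ ℤ/2 ⊕ ℤ/6 ⊕ ℤ/18

Derivation:
rank_ℚ(R)=4; free=4−4=0
SNF(R) diag = [2, 2, 6, 18] → torsion [2, 2, 6, 18]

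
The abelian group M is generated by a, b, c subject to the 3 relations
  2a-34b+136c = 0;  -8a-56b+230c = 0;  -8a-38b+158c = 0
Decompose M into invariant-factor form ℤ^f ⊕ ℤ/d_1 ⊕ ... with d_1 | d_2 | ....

rank_ℚ(R)=3; free=3−3=0
SNF(R) diag = [2, 6, 18] → torsion [2, 6, 18]

Answer: M ≅ ℤ/2 ⊕ ℤ/6 ⊕ ℤ/18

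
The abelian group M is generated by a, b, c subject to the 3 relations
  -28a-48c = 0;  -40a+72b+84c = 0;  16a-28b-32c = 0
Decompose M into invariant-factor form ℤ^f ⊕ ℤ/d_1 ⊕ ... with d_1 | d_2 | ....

Answer: M ≅ ℤ/4 ⊕ ℤ/4 ⊕ ℤ/12

Derivation:
rank_ℚ(R)=3; free=3−3=0
SNF(R) diag = [4, 4, 12] → torsion [4, 4, 12]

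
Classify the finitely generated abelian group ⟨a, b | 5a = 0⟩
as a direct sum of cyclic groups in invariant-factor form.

Answer: M ≅ ℤ^1 ⊕ ℤ/5

Derivation:
rank_ℚ(R)=1; free=2−1=1
SNF(R) diag = [5] → torsion [5]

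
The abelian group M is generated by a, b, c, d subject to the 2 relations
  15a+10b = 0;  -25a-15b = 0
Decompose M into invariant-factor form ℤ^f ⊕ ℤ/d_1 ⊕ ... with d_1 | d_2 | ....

rank_ℚ(R)=2; free=4−2=2
SNF(R) diag = [5, 5] → torsion [5, 5]

Answer: M ≅ ℤ^2 ⊕ ℤ/5 ⊕ ℤ/5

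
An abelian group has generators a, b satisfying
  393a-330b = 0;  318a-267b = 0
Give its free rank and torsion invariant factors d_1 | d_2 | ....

rank_ℚ(R)=2; free=2−2=0
SNF(R) diag = [3, 3] → torsion [3, 3]

Answer: M ≅ ℤ/3 ⊕ ℤ/3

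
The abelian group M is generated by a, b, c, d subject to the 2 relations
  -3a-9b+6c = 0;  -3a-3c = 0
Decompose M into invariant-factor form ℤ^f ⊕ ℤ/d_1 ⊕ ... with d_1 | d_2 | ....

Answer: M ≅ ℤ^2 ⊕ ℤ/3 ⊕ ℤ/9

Derivation:
rank_ℚ(R)=2; free=4−2=2
SNF(R) diag = [3, 9] → torsion [3, 9]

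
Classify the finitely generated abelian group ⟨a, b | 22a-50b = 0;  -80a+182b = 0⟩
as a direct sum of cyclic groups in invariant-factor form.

Answer: M ≅ ℤ/2 ⊕ ℤ/2

Derivation:
rank_ℚ(R)=2; free=2−2=0
SNF(R) diag = [2, 2] → torsion [2, 2]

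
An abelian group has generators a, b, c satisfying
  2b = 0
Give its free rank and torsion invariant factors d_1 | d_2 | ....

Answer: M ≅ ℤ^2 ⊕ ℤ/2

Derivation:
rank_ℚ(R)=1; free=3−1=2
SNF(R) diag = [2] → torsion [2]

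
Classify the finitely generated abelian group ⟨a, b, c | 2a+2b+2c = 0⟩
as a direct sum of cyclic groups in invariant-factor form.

Answer: M ≅ ℤ^2 ⊕ ℤ/2

Derivation:
rank_ℚ(R)=1; free=3−1=2
SNF(R) diag = [2] → torsion [2]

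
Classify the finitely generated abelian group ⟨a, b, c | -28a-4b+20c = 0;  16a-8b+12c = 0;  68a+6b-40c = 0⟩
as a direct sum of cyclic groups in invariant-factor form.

rank_ℚ(R)=3; free=3−3=0
SNF(R) diag = [2, 4, 4] → torsion [2, 4, 4]

Answer: M ≅ ℤ/2 ⊕ ℤ/4 ⊕ ℤ/4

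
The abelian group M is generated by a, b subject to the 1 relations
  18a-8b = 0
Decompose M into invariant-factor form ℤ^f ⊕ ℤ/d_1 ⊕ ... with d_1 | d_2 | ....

Answer: M ≅ ℤ^1 ⊕ ℤ/2

Derivation:
rank_ℚ(R)=1; free=2−1=1
SNF(R) diag = [2] → torsion [2]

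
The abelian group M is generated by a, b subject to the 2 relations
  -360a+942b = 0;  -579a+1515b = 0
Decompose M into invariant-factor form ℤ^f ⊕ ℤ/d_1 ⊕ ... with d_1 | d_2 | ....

Answer: M ≅ ℤ/3 ⊕ ℤ/6

Derivation:
rank_ℚ(R)=2; free=2−2=0
SNF(R) diag = [3, 6] → torsion [3, 6]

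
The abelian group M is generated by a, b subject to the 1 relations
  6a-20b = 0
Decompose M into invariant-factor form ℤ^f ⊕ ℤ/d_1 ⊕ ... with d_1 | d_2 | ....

rank_ℚ(R)=1; free=2−1=1
SNF(R) diag = [2] → torsion [2]

Answer: M ≅ ℤ^1 ⊕ ℤ/2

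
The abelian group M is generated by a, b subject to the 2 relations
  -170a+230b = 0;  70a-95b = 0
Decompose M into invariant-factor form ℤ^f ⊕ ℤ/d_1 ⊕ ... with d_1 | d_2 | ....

Answer: M ≅ ℤ/5 ⊕ ℤ/10

Derivation:
rank_ℚ(R)=2; free=2−2=0
SNF(R) diag = [5, 10] → torsion [5, 10]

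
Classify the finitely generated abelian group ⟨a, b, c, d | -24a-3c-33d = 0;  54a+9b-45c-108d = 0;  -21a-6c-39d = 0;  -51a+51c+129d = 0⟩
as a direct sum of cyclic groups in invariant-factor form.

Answer: M ≅ ℤ/3 ⊕ ℤ/9 ⊕ ℤ/27 ⊕ ℤ/27

Derivation:
rank_ℚ(R)=4; free=4−4=0
SNF(R) diag = [3, 9, 27, 27] → torsion [3, 9, 27, 27]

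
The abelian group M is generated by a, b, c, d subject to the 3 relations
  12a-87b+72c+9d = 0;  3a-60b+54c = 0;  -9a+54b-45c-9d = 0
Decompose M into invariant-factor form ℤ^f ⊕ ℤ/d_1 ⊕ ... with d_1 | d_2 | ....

Answer: M ≅ ℤ^1 ⊕ ℤ/3 ⊕ ℤ/9 ⊕ ℤ/27

Derivation:
rank_ℚ(R)=3; free=4−3=1
SNF(R) diag = [3, 9, 27] → torsion [3, 9, 27]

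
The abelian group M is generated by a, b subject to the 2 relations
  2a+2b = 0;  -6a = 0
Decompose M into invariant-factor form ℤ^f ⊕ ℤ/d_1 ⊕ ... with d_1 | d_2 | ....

rank_ℚ(R)=2; free=2−2=0
SNF(R) diag = [2, 6] → torsion [2, 6]

Answer: M ≅ ℤ/2 ⊕ ℤ/6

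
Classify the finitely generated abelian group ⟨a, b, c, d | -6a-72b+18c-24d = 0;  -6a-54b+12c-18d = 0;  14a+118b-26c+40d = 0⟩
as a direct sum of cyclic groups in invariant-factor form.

Answer: M ≅ ℤ^1 ⊕ ℤ/2 ⊕ ℤ/6 ⊕ ℤ/6

Derivation:
rank_ℚ(R)=3; free=4−3=1
SNF(R) diag = [2, 6, 6] → torsion [2, 6, 6]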